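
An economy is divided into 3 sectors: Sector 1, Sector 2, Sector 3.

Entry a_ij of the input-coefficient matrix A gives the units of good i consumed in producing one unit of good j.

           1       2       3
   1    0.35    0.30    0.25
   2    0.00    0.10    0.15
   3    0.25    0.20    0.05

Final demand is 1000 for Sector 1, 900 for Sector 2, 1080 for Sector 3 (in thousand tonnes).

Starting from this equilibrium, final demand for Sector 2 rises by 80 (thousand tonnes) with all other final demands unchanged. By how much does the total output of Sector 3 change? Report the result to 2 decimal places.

Δx_3 = 34.99

I − A =
  [   0.65    -0.30    -0.25]
  [   0.00     0.90    -0.15]
  [  -0.25    -0.20     0.95]
Cofactors of I−A, C_ij = (−1)^(i+j)·(minor ij) (rows/columns in the sector order above):
  C_11 = (0.90)(0.95) − (-0.15)(-0.20) = 0.8250
  C_12 = −[(0.00)(0.95) − (-0.15)(-0.25)] = 0.0375
  C_13 = (0.00)(-0.20) − (0.90)(-0.25) = 0.2250
  C_21 = −[(-0.30)(0.95) − (-0.25)(-0.20)] = 0.3350
  C_22 = (0.65)(0.95) − (-0.25)(-0.25) = 0.5550
  C_23 = −[(0.65)(-0.20) − (-0.30)(-0.25)] = 0.2050
  C_31 = (-0.30)(-0.15) − (-0.25)(0.90) = 0.2700
  C_32 = −[(0.65)(-0.15) − (-0.25)(0.00)] = 0.0975
  C_33 = (0.65)(0.90) − (-0.30)(0.00) = 0.5850
det(I−A) = Σ_j (I−A)_1j·C_1j = (0.65)(0.8250) + (-0.30)(0.0375) + (-0.25)(0.2250) = 0.46875
adj(I−A) = Cᵀ =
  [ 0.8250   0.3350   0.2700]
  [ 0.0375   0.5550   0.0975]
  [ 0.2250   0.2050   0.5850]
(I − A)⁻¹ = adj(I−A) / det(I−A) ≈
  [   1.7600     0.7147     0.5760]
  [   0.0800     1.1840     0.2080]
  [   0.4800     0.4373     1.2480]
Δx = (I − A)⁻¹ Δd with Δd having +80 in the Sector 2 component and 0 elsewhere.
So Δx_3 = L_32 · (+80), where L_32 = adj(I−A)_32 / det(I−A) = 0.2050 / 0.46875.
Δx_3 = 0.2050 × (+80) / 0.46875 = 16.40 / 0.46875 ≈ 34.99.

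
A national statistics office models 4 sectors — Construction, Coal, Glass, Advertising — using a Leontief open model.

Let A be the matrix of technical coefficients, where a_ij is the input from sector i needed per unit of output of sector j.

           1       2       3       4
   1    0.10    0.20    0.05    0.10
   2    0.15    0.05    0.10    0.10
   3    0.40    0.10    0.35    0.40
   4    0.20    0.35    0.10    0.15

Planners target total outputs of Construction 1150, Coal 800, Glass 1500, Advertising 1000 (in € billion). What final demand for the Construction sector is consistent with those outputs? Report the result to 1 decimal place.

I − A =
  [   0.90    -0.20    -0.05    -0.10]
  [  -0.15     0.95    -0.10    -0.10]
  [  -0.40    -0.10     0.65    -0.40]
  [  -0.20    -0.35    -0.10     0.85]
d = (I − A) x:
  d_1 = (+0.90)·1150 + (-0.20)·800 + (-0.05)·1500 + (-0.10)·1000 = 700.0
  d_2 = (-0.15)·1150 + (+0.95)·800 + (-0.10)·1500 + (-0.10)·1000 = 337.5
  d_3 = (-0.40)·1150 + (-0.10)·800 + (+0.65)·1500 + (-0.40)·1000 = 35.0
  d_4 = (-0.20)·1150 + (-0.35)·800 + (-0.10)·1500 + (+0.85)·1000 = 190.0

d_1 = 700.0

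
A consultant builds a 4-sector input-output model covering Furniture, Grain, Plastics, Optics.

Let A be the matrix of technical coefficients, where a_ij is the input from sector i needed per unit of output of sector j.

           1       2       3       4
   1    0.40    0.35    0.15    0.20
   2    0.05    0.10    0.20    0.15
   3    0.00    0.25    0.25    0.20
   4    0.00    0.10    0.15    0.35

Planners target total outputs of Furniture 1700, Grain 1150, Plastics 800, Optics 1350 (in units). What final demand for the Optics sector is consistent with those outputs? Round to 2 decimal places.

d_4 = 642.50

I − A =
  [   0.60    -0.35    -0.15    -0.20]
  [  -0.05     0.90    -0.20    -0.15]
  [   0.00    -0.25     0.75    -0.20]
  [   0.00    -0.10    -0.15     0.65]
d = (I − A) x:
  d_1 = (+0.60)·1700 + (-0.35)·1150 + (-0.15)·800 + (-0.20)·1350 = 227.50
  d_2 = (-0.05)·1700 + (+0.90)·1150 + (-0.20)·800 + (-0.15)·1350 = 587.50
  d_3 = (+0.00)·1700 + (-0.25)·1150 + (+0.75)·800 + (-0.20)·1350 = 42.50
  d_4 = (+0.00)·1700 + (-0.10)·1150 + (-0.15)·800 + (+0.65)·1350 = 642.50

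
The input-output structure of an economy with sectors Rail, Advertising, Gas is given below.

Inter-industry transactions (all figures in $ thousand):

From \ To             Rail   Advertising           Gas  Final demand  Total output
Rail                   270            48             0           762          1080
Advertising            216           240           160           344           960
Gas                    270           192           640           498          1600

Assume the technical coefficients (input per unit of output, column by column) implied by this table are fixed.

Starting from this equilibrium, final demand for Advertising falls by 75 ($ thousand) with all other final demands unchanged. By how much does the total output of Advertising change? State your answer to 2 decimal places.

Technical coefficients a_ij = z_ij / X_j:
  a_11 = 270/1080 = 0.25, a_21 = 216/1080 = 0.20, a_31 = 270/1080 = 0.25
  a_12 = 48/960 = 0.05, a_22 = 240/960 = 0.25, a_32 = 192/960 = 0.20
  a_13 = 0/1600 = 0.00, a_23 = 160/1600 = 0.10, a_33 = 640/1600 = 0.40
I − A =
  [   0.75    -0.05     0.00]
  [  -0.20     0.75    -0.10]
  [  -0.25    -0.20     0.60]
Cofactors of I−A, C_ij = (−1)^(i+j)·(minor ij) (rows/columns in the sector order above):
  C_11 = (0.75)(0.60) − (-0.10)(-0.20) = 0.4300
  C_12 = −[(-0.20)(0.60) − (-0.10)(-0.25)] = 0.1450
  C_13 = (-0.20)(-0.20) − (0.75)(-0.25) = 0.2275
  C_21 = −[(-0.05)(0.60) − (0.00)(-0.20)] = 0.0300
  C_22 = (0.75)(0.60) − (0.00)(-0.25) = 0.4500
  C_23 = −[(0.75)(-0.20) − (-0.05)(-0.25)] = 0.1625
  C_31 = (-0.05)(-0.10) − (0.00)(0.75) = 0.0050
  C_32 = −[(0.75)(-0.10) − (0.00)(-0.20)] = 0.0750
  C_33 = (0.75)(0.75) − (-0.05)(-0.20) = 0.5525
det(I−A) = Σ_j (I−A)_1j·C_1j = (0.75)(0.4300) + (-0.05)(0.1450) + (0.00)(0.2275) = 0.31525
adj(I−A) = Cᵀ =
  [ 0.4300   0.0300   0.0050]
  [ 0.1450   0.4500   0.0750]
  [ 0.2275   0.1625   0.5525]
(I − A)⁻¹ = adj(I−A) / det(I−A) ≈
  [   1.3640     0.0952     0.0159]
  [   0.4600     1.4274     0.2379]
  [   0.7216     0.5155     1.7526]
Δx = (I − A)⁻¹ Δd with Δd having -75 in the Advertising component and 0 elsewhere.
So Δx_2 = L_22 · (-75), where L_22 = adj(I−A)_22 / det(I−A) = 0.4500 / 0.31525.
Δx_2 = 0.4500 × (-75) / 0.31525 = -33.75 / 0.31525 ≈ -107.06.

Δx_2 = -107.06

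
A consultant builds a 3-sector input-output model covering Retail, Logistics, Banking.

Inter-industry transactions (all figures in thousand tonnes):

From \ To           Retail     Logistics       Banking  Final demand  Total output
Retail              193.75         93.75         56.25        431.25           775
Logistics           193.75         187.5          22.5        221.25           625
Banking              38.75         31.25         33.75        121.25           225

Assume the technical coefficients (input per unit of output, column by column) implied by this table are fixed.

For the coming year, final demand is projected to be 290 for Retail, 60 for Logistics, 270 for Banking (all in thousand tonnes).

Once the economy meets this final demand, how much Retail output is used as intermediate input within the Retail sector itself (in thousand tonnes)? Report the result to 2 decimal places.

Technical coefficients a_ij = z_ij / X_j:
  a_11 = 193.75/775 = 0.25, a_21 = 193.75/775 = 0.25, a_31 = 38.75/775 = 0.05
  a_12 = 93.75/625 = 0.15, a_22 = 187.5/625 = 0.30, a_32 = 31.25/625 = 0.05
  a_13 = 56.25/225 = 0.25, a_23 = 22.5/225 = 0.10, a_33 = 33.75/225 = 0.15
I − A =
  [   0.75    -0.15    -0.25]
  [  -0.25     0.70    -0.10]
  [  -0.05    -0.05     0.85]
Cofactors of I−A, C_ij = (−1)^(i+j)·(minor ij) (rows/columns in the sector order above):
  C_11 = (0.70)(0.85) − (-0.10)(-0.05) = 0.5900
  C_12 = −[(-0.25)(0.85) − (-0.10)(-0.05)] = 0.2175
  C_13 = (-0.25)(-0.05) − (0.70)(-0.05) = 0.0475
  C_21 = −[(-0.15)(0.85) − (-0.25)(-0.05)] = 0.1400
  C_22 = (0.75)(0.85) − (-0.25)(-0.05) = 0.6250
  C_23 = −[(0.75)(-0.05) − (-0.15)(-0.05)] = 0.0450
  C_31 = (-0.15)(-0.10) − (-0.25)(0.70) = 0.1900
  C_32 = −[(0.75)(-0.10) − (-0.25)(-0.25)] = 0.1375
  C_33 = (0.75)(0.70) − (-0.15)(-0.25) = 0.4875
det(I−A) = Σ_j (I−A)_1j·C_1j = (0.75)(0.5900) + (-0.15)(0.2175) + (-0.25)(0.0475) = 0.3980
adj(I−A) = Cᵀ =
  [ 0.5900   0.1400   0.1900]
  [ 0.2175   0.6250   0.1375]
  [ 0.0475   0.0450   0.4875]
(I − A)⁻¹ = adj(I−A) / det(I−A) ≈
  [   1.4824     0.3518     0.4774]
  [   0.5465     1.5704     0.3455]
  [   0.1193     0.1131     1.2249]
First solve x = (I − A)⁻¹ d = adj(I−A)·d / det(I−A); in particular x_1 = (0.5900·290 + 0.1400·60 + 0.1900·270) / 0.3980 = 230.80 / 0.3980 ≈ 579.8995.
Intermediate flow from 1 to 1: z_11 = a_11 · x_1 = 0.25 × 230.80 / 0.3980 = 57.70 / 0.3980 ≈ 144.97.

z_11 = 144.97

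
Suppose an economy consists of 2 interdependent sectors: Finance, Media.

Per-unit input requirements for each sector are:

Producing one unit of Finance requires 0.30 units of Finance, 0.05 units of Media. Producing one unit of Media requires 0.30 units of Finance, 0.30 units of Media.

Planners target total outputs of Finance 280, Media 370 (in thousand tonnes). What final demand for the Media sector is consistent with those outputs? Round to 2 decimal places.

d_2 = 245.00

I − A =
  [   0.70    -0.30]
  [  -0.05     0.70]
d = (I − A) x:
  d_1 = (+0.70)·280 + (-0.30)·370 = 85.00
  d_2 = (-0.05)·280 + (+0.70)·370 = 245.00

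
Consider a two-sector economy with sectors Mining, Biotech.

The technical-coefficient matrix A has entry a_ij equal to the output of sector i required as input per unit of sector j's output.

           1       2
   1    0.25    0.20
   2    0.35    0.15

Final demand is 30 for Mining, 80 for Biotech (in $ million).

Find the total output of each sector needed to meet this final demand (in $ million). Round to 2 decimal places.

I − A =
  [   0.75    -0.20]
  [  -0.35     0.85]
det(I−A) = (0.75)(0.85) − (-0.20)(-0.35) = 0.5675
adj(I−A) = [[0.85, 0.20], [0.35, 0.75]]
(I − A)⁻¹ = adj(I−A) / det(I−A) ≈
  [   1.4978     0.3524]
  [   0.6167     1.3216]
x = (I − A)⁻¹ d = adj(I−A)·d / det(I−A), with det(I−A) = 0.5675:
  x_1 = (0.85·30 + 0.20·80) / 0.5675 = 41.50 / 0.5675 ≈ 73.13
  x_2 = (0.35·30 + 0.75·80) / 0.5675 = 70.50 / 0.5675 ≈ 124.23

x_1 = 73.13, x_2 = 124.23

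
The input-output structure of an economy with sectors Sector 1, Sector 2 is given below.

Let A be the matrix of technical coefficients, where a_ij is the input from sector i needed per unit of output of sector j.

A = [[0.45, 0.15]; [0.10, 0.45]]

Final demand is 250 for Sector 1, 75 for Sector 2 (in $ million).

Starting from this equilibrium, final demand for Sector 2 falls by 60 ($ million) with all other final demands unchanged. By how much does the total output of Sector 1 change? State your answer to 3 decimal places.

Δx_1 = -31.304

I − A =
  [   0.55    -0.15]
  [  -0.10     0.55]
det(I−A) = (0.55)(0.55) − (-0.15)(-0.10) = 0.2875
adj(I−A) = [[0.55, 0.15], [0.10, 0.55]]
(I − A)⁻¹ = adj(I−A) / det(I−A) ≈
  [   1.9130     0.5217]
  [   0.3478     1.9130]
Δx = (I − A)⁻¹ Δd with Δd having -60 in the Sector 2 component and 0 elsewhere.
So Δx_1 = L_12 · (-60), where L_12 = adj(I−A)_12 / det(I−A) = 0.15 / 0.2875.
Δx_1 = 0.15 × (-60) / 0.2875 = -9.00 / 0.2875 ≈ -31.304.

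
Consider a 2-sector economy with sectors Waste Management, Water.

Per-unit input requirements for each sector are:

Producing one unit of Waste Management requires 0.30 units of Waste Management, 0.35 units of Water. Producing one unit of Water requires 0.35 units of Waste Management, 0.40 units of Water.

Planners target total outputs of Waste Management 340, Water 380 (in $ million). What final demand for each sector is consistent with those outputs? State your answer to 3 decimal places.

d_1 = 105.000, d_2 = 109.000

I − A =
  [   0.70    -0.35]
  [  -0.35     0.60]
d = (I − A) x:
  d_1 = (+0.70)·340 + (-0.35)·380 = 105.000
  d_2 = (-0.35)·340 + (+0.60)·380 = 109.000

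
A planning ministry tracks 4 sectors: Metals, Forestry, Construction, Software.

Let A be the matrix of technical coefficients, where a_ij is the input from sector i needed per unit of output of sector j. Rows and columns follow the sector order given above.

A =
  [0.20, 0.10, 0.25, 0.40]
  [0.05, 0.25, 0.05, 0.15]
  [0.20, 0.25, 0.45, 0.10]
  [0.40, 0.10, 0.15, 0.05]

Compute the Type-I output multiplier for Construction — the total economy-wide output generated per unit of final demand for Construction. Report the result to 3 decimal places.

I − A =
  [   0.80    -0.10    -0.25    -0.40]
  [  -0.05     0.75    -0.05    -0.15]
  [  -0.20    -0.25     0.55    -0.10]
  [  -0.40    -0.10    -0.15     0.95]
Compute the cofactors C_ij = (−1)^(i+j)·(3×3 minor ij) of I−A; the adjugate is their transpose:
adj(I−A) = Cᵀ =
  [ 0.354375   0.149625   0.228375   0.196875]
  [ 0.074375   0.248500   0.077875   0.078750]
  [ 0.196875   0.189000   0.425250   0.157500]
  [ 0.188125   0.119000   0.171500   0.275625]
det(I−A) = Σ_j (I−A)_1j·C_1j = (0.80)(0.354375) + (-0.10)(0.074375) + (-0.25)(0.196875) + (-0.40)(0.188125) = 0.15159375
(I − A)⁻¹ = adj(I−A) / det(I−A) ≈
  [   2.3377     0.9870     1.5065     1.2987]
  [   0.4906     1.6392     0.5137     0.5195]
  [   1.2987     1.2468     2.8052     1.0390]
  [   1.2410     0.7850     1.1313     1.8182]
The output multiplier for sector j is the column-j sum of the Leontief inverse (I − A)⁻¹ = adj(I−A) / det(I−A).
Column C of adj(I−A): (0.228375, 0.077875, 0.425250, 0.171500); det(I−A) = 0.15159375.
m_C = (0.228375 + 0.077875 + 0.425250 + 0.171500) / 0.15159375 = 0.903 / 0.15159375 ≈ 5.957.

m_C = 5.957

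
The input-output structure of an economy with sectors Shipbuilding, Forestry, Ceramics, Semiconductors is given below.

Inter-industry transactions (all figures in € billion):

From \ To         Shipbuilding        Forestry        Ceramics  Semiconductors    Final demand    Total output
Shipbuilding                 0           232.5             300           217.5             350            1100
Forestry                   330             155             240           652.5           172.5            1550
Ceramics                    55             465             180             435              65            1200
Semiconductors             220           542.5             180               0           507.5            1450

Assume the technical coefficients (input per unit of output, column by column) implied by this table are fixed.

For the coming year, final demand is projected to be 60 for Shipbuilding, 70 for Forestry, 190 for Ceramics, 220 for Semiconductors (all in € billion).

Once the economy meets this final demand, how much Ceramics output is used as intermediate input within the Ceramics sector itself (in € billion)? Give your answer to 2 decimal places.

z_33 = 113.25

Technical coefficients a_ij = z_ij / X_j:
  a_11 = 0/1100 = 0.00, a_21 = 330/1100 = 0.30, a_31 = 55/1100 = 0.05, a_41 = 220/1100 = 0.20
  a_12 = 232.5/1550 = 0.15, a_22 = 155/1550 = 0.10, a_32 = 465/1550 = 0.30, a_42 = 542.5/1550 = 0.35
  a_13 = 300/1200 = 0.25, a_23 = 240/1200 = 0.20, a_33 = 180/1200 = 0.15, a_43 = 180/1200 = 0.15
  a_14 = 217.5/1450 = 0.15, a_24 = 652.5/1450 = 0.45, a_34 = 435/1450 = 0.30, a_44 = 0/1450 = 0.00
I − A =
  [   1.00    -0.15    -0.25    -0.15]
  [  -0.30     0.90    -0.20    -0.45]
  [  -0.05    -0.30     0.85    -0.30]
  [  -0.20    -0.35    -0.15     1.00]
Compute the cofactors C_ij = (−1)^(i+j)·(3×3 minor ij) of I−A; the adjugate is their transpose:
adj(I−A) = Cᵀ =
  [ 0.489375   0.273375   0.256500   0.273375]
  [ 0.343375   0.750875   0.365750   0.499125]
  [ 0.239625   0.415125   0.641250   0.415125]
  [ 0.254000   0.379750   0.275500   0.631500]
det(I−A) = Σ_j (I−A)_1j·C_1j = (1.00)(0.489375) + (-0.15)(0.343375) + (-0.25)(0.239625) + (-0.15)(0.254000) = 0.3398625
(I − A)⁻¹ = adj(I−A) / det(I−A) ≈
  [   1.4399     0.8044     0.7547     0.8044]
  [   1.0103     2.2093     1.0762     1.4686]
  [   0.7051     1.2214     1.8868     1.2214]
  [   0.7474     1.1174     0.8106     1.8581]
First solve x = (I − A)⁻¹ d = adj(I−A)·d / det(I−A); in particular x_3 = (0.239625·60 + 0.415125·70 + 0.641250·190 + 0.415125·220) / 0.3398625 = 256.60125 / 0.3398625 ≈ 755.0149.
Intermediate flow from 3 to 3: z_33 = a_33 · x_3 = 0.15 × 256.60125 / 0.3398625 = 38.4901875 / 0.3398625 ≈ 113.25.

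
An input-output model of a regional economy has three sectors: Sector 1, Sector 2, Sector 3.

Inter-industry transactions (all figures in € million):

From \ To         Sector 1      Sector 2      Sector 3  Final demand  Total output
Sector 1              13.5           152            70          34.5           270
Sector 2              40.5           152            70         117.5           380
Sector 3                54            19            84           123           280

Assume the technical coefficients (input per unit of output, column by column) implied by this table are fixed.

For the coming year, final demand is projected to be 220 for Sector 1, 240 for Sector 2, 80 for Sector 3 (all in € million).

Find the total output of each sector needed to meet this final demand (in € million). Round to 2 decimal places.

x_1 = 613.30, x_2 = 694.63, x_3 = 339.13

Technical coefficients a_ij = z_ij / X_j:
  a_11 = 13.5/270 = 0.05, a_21 = 40.5/270 = 0.15, a_31 = 54/270 = 0.20
  a_12 = 152/380 = 0.40, a_22 = 152/380 = 0.40, a_32 = 19/380 = 0.05
  a_13 = 70/280 = 0.25, a_23 = 70/280 = 0.25, a_33 = 84/280 = 0.30
I − A =
  [   0.95    -0.40    -0.25]
  [  -0.15     0.60    -0.25]
  [  -0.20    -0.05     0.70]
Cofactors of I−A, C_ij = (−1)^(i+j)·(minor ij) (rows/columns in the sector order above):
  C_11 = (0.60)(0.70) − (-0.25)(-0.05) = 0.4075
  C_12 = −[(-0.15)(0.70) − (-0.25)(-0.20)] = 0.1550
  C_13 = (-0.15)(-0.05) − (0.60)(-0.20) = 0.1275
  C_21 = −[(-0.40)(0.70) − (-0.25)(-0.05)] = 0.2925
  C_22 = (0.95)(0.70) − (-0.25)(-0.20) = 0.6150
  C_23 = −[(0.95)(-0.05) − (-0.40)(-0.20)] = 0.1275
  C_31 = (-0.40)(-0.25) − (-0.25)(0.60) = 0.2500
  C_32 = −[(0.95)(-0.25) − (-0.25)(-0.15)] = 0.2750
  C_33 = (0.95)(0.60) − (-0.40)(-0.15) = 0.5100
det(I−A) = Σ_j (I−A)_1j·C_1j = (0.95)(0.4075) + (-0.40)(0.1550) + (-0.25)(0.1275) = 0.29325
adj(I−A) = Cᵀ =
  [ 0.4075   0.2925   0.2500]
  [ 0.1550   0.6150   0.2750]
  [ 0.1275   0.1275   0.5100]
(I − A)⁻¹ = adj(I−A) / det(I−A) ≈
  [   1.3896     0.9974     0.8525]
  [   0.5286     2.0972     0.9378]
  [   0.4348     0.4348     1.7391]
x = (I − A)⁻¹ d = adj(I−A)·d / det(I−A), with det(I−A) = 0.29325:
  x_1 = (0.4075·220 + 0.2925·240 + 0.2500·80) / 0.29325 = 179.85 / 0.29325 ≈ 613.30
  x_2 = (0.1550·220 + 0.6150·240 + 0.2750·80) / 0.29325 = 203.70 / 0.29325 ≈ 694.63
  x_3 = (0.1275·220 + 0.1275·240 + 0.5100·80) / 0.29325 = 99.45 / 0.29325 ≈ 339.13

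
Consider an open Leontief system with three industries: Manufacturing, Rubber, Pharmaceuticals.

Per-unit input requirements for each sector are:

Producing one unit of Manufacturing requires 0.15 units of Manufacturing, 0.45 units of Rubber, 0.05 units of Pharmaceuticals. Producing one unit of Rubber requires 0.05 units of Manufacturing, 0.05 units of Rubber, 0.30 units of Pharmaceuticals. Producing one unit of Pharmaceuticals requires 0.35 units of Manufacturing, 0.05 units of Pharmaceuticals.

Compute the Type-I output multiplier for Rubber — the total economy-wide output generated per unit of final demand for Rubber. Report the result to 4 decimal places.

m_R = 1.7599

I − A =
  [   0.85    -0.05    -0.35]
  [  -0.45     0.95     0.00]
  [  -0.05    -0.30     0.95]
Cofactors of I−A, C_ij = (−1)^(i+j)·(minor ij) (rows/columns in the sector order above):
  C_11 = (0.95)(0.95) − (0.00)(-0.30) = 0.9025
  C_12 = −[(-0.45)(0.95) − (0.00)(-0.05)] = 0.4275
  C_13 = (-0.45)(-0.30) − (0.95)(-0.05) = 0.1825
  C_21 = −[(-0.05)(0.95) − (-0.35)(-0.30)] = 0.1525
  C_22 = (0.85)(0.95) − (-0.35)(-0.05) = 0.7900
  C_23 = −[(0.85)(-0.30) − (-0.05)(-0.05)] = 0.2575
  C_31 = (-0.05)(0.00) − (-0.35)(0.95) = 0.3325
  C_32 = −[(0.85)(0.00) − (-0.35)(-0.45)] = 0.1575
  C_33 = (0.85)(0.95) − (-0.05)(-0.45) = 0.7850
det(I−A) = Σ_j (I−A)_1j·C_1j = (0.85)(0.9025) + (-0.05)(0.4275) + (-0.35)(0.1825) = 0.681875
adj(I−A) = Cᵀ =
  [ 0.9025   0.1525   0.3325]
  [ 0.4275   0.7900   0.1575]
  [ 0.1825   0.2575   0.7850]
(I − A)⁻¹ = adj(I−A) / det(I−A) ≈
  [   1.32356     0.22365     0.48763]
  [   0.62695     1.15857     0.23098]
  [   0.26764     0.37764     1.15124]
The output multiplier for sector j is the column-j sum of the Leontief inverse (I − A)⁻¹ = adj(I−A) / det(I−A).
Column R of adj(I−A): (0.1525, 0.7900, 0.2575); det(I−A) = 0.681875.
m_R = (0.1525 + 0.7900 + 0.2575) / 0.681875 = 1.20 / 0.681875 ≈ 1.7599.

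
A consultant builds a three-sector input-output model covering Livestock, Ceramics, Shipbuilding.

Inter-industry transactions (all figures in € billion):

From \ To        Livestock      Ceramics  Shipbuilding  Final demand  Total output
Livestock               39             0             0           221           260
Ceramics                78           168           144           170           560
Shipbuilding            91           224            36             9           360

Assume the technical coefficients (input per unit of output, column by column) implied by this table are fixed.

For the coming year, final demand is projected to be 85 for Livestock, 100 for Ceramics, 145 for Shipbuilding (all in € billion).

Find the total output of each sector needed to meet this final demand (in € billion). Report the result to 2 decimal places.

x_L = 100.00, x_C = 402.13, x_S = 378.72

Technical coefficients a_ij = z_ij / X_j:
  a_LL = 39/260 = 0.15, a_CL = 78/260 = 0.30, a_SL = 91/260 = 0.35
  a_LC = 0/560 = 0.00, a_CC = 168/560 = 0.30, a_SC = 224/560 = 0.40
  a_LS = 0/360 = 0.00, a_CS = 144/360 = 0.40, a_SS = 36/360 = 0.10
I − A =
  [   0.85     0.00     0.00]
  [  -0.30     0.70    -0.40]
  [  -0.35    -0.40     0.90]
Cofactors of I−A, C_ij = (−1)^(i+j)·(minor ij) (rows/columns in the sector order above):
  C_11 = (0.70)(0.90) − (-0.40)(-0.40) = 0.4700
  C_12 = −[(-0.30)(0.90) − (-0.40)(-0.35)] = 0.4100
  C_13 = (-0.30)(-0.40) − (0.70)(-0.35) = 0.3650
  C_21 = −[(0.00)(0.90) − (0.00)(-0.40)] = 0.0000
  C_22 = (0.85)(0.90) − (0.00)(-0.35) = 0.7650
  C_23 = −[(0.85)(-0.40) − (0.00)(-0.35)] = 0.3400
  C_31 = (0.00)(-0.40) − (0.00)(0.70) = 0.0000
  C_32 = −[(0.85)(-0.40) − (0.00)(-0.30)] = 0.3400
  C_33 = (0.85)(0.70) − (0.00)(-0.30) = 0.5950
det(I−A) = Σ_j (I−A)_1j·C_1j = (0.85)(0.4700) + (0.00)(0.4100) + (0.00)(0.3650) = 0.3995
adj(I−A) = Cᵀ =
  [ 0.4700   0.0000   0.0000]
  [ 0.4100   0.7650   0.3400]
  [ 0.3650   0.3400   0.5950]
(I − A)⁻¹ = adj(I−A) / det(I−A) ≈
  [   1.1765     0.0000     0.0000]
  [   1.0263     1.9149     0.8511]
  [   0.9136     0.8511     1.4894]
x = (I − A)⁻¹ d = adj(I−A)·d / det(I−A), with det(I−A) = 0.3995:
  x_L = (0.4700·85 + 0.0000·100 + 0.0000·145) / 0.3995 = 39.95 / 0.3995 = 100.00
  x_C = (0.4100·85 + 0.7650·100 + 0.3400·145) / 0.3995 = 160.65 / 0.3995 ≈ 402.13
  x_S = (0.3650·85 + 0.3400·100 + 0.5950·145) / 0.3995 = 151.30 / 0.3995 ≈ 378.72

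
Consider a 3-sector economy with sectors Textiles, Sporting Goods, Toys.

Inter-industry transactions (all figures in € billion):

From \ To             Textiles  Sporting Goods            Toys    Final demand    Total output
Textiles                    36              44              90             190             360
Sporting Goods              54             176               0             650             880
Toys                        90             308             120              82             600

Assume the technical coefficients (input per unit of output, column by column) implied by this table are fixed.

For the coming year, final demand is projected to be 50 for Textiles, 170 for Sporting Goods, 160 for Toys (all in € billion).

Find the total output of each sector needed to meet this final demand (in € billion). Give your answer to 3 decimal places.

Technical coefficients a_ij = z_ij / X_j:
  a_11 = 36/360 = 0.10, a_21 = 54/360 = 0.15, a_31 = 90/360 = 0.25
  a_12 = 44/880 = 0.05, a_22 = 176/880 = 0.20, a_32 = 308/880 = 0.35
  a_13 = 90/600 = 0.15, a_23 = 0/600 = 0.00, a_33 = 120/600 = 0.20
I − A =
  [   0.90    -0.05    -0.15]
  [  -0.15     0.80     0.00]
  [  -0.25    -0.35     0.80]
Cofactors of I−A, C_ij = (−1)^(i+j)·(minor ij) (rows/columns in the sector order above):
  C_11 = (0.80)(0.80) − (0.00)(-0.35) = 0.6400
  C_12 = −[(-0.15)(0.80) − (0.00)(-0.25)] = 0.1200
  C_13 = (-0.15)(-0.35) − (0.80)(-0.25) = 0.2525
  C_21 = −[(-0.05)(0.80) − (-0.15)(-0.35)] = 0.0925
  C_22 = (0.90)(0.80) − (-0.15)(-0.25) = 0.6825
  C_23 = −[(0.90)(-0.35) − (-0.05)(-0.25)] = 0.3275
  C_31 = (-0.05)(0.00) − (-0.15)(0.80) = 0.1200
  C_32 = −[(0.90)(0.00) − (-0.15)(-0.15)] = 0.0225
  C_33 = (0.90)(0.80) − (-0.05)(-0.15) = 0.7125
det(I−A) = Σ_j (I−A)_1j·C_1j = (0.90)(0.6400) + (-0.05)(0.1200) + (-0.15)(0.2525) = 0.532125
adj(I−A) = Cᵀ =
  [ 0.6400   0.0925   0.1200]
  [ 0.1200   0.6825   0.0225]
  [ 0.2525   0.3275   0.7125]
(I − A)⁻¹ = adj(I−A) / det(I−A) ≈
  [   1.2027     0.1738     0.2255]
  [   0.2255     1.2826     0.0423]
  [   0.4745     0.6155     1.3390]
x = (I − A)⁻¹ d = adj(I−A)·d / det(I−A), with det(I−A) = 0.532125:
  x_1 = (0.6400·50 + 0.0925·170 + 0.1200·160) / 0.532125 = 66.925 / 0.532125 ≈ 125.769
  x_2 = (0.1200·50 + 0.6825·170 + 0.0225·160) / 0.532125 = 125.625 / 0.532125 ≈ 236.082
  x_3 = (0.2525·50 + 0.3275·170 + 0.7125·160) / 0.532125 = 182.30 / 0.532125 ≈ 342.589

x_1 = 125.769, x_2 = 236.082, x_3 = 342.589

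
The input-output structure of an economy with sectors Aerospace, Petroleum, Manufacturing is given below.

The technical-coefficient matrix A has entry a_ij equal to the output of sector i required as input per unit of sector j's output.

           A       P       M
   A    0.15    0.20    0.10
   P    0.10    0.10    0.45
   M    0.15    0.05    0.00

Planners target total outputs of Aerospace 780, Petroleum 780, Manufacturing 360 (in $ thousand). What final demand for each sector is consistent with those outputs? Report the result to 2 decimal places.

d_A = 471.00, d_P = 462.00, d_M = 204.00

I − A =
  [   0.85    -0.20    -0.10]
  [  -0.10     0.90    -0.45]
  [  -0.15    -0.05     1.00]
d = (I − A) x:
  d_A = (+0.85)·780 + (-0.20)·780 + (-0.10)·360 = 471.00
  d_P = (-0.10)·780 + (+0.90)·780 + (-0.45)·360 = 462.00
  d_M = (-0.15)·780 + (-0.05)·780 + (+1.00)·360 = 204.00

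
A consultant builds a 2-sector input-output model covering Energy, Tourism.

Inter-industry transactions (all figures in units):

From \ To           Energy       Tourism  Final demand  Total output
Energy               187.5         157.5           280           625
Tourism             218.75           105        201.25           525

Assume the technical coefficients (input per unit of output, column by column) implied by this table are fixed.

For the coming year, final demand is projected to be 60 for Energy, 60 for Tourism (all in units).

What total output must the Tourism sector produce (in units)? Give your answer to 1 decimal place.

Technical coefficients a_ij = z_ij / X_j:
  a_11 = 187.5/625 = 0.30, a_21 = 218.75/625 = 0.35
  a_12 = 157.5/525 = 0.30, a_22 = 105/525 = 0.20
I − A =
  [   0.70    -0.30]
  [  -0.35     0.80]
det(I−A) = (0.70)(0.80) − (-0.30)(-0.35) = 0.4550
adj(I−A) = [[0.80, 0.30], [0.35, 0.70]]
(I − A)⁻¹ = adj(I−A) / det(I−A) ≈
  [   1.7582     0.6593]
  [   0.7692     1.5385]
x = (I − A)⁻¹ d = adj(I−A)·d / det(I−A), with det(I−A) = 0.4550:
  x_1 = (0.80·60 + 0.30·60) / 0.4550 = 66.00 / 0.4550 ≈ 145.1
  x_2 = (0.35·60 + 0.70·60) / 0.4550 = 63.00 / 0.4550 ≈ 138.5

x_2 = 138.5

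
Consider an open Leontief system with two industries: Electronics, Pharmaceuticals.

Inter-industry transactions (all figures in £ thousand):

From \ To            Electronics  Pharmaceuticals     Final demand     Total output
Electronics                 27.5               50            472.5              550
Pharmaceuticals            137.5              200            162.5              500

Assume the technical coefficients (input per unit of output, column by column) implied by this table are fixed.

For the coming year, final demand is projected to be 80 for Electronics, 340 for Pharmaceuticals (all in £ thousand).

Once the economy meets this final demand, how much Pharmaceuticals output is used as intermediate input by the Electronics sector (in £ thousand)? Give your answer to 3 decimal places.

Technical coefficients a_ij = z_ij / X_j:
  a_EE = 27.5/550 = 0.05, a_PE = 137.5/550 = 0.25
  a_EP = 50/500 = 0.10, a_PP = 200/500 = 0.40
I − A =
  [   0.95    -0.10]
  [  -0.25     0.60]
det(I−A) = (0.95)(0.60) − (-0.10)(-0.25) = 0.5450
adj(I−A) = [[0.60, 0.10], [0.25, 0.95]]
(I − A)⁻¹ = adj(I−A) / det(I−A) ≈
  [   1.1009     0.1835]
  [   0.4587     1.7431]
First solve x = (I − A)⁻¹ d = adj(I−A)·d / det(I−A); in particular x_E = (0.60·80 + 0.10·340) / 0.5450 = 82.00 / 0.5450 ≈ 150.45872.
Intermediate flow from P to E: z_PE = a_PE · x_E = 0.25 × 82.00 / 0.5450 = 20.50 / 0.5450 ≈ 37.615.

z_PE = 37.615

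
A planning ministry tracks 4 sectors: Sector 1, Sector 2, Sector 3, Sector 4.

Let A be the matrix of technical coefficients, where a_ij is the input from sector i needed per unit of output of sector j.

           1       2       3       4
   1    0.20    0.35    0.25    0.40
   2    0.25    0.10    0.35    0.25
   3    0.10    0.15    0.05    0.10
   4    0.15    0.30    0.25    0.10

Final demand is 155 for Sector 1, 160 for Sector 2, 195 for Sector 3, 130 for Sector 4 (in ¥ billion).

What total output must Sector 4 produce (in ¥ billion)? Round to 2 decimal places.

I − A =
  [   0.80    -0.35    -0.25    -0.40]
  [  -0.25     0.90    -0.35    -0.25]
  [  -0.10    -0.15     0.95    -0.10]
  [  -0.15    -0.30    -0.25     0.90]
Compute the cofactors C_ij = (−1)^(i+j)·(3×3 minor ij) of I−A; the adjugate is their transpose:
adj(I−A) = Cᵀ =
  [ 0.608625   0.460750   0.447875   0.448250]
  [ 0.286125   0.570750   0.371625   0.327000]
  [ 0.133875   0.171750   0.412125   0.153000]
  [ 0.234000   0.314750   0.313000   0.514750]
det(I−A) = Σ_j (I−A)_1j·C_1j = (0.80)(0.608625) + (-0.35)(0.286125) + (-0.25)(0.133875) + (-0.40)(0.234000) = 0.2596875
(I − A)⁻¹ = adj(I−A) / det(I−A) ≈
  [   2.3437     1.7742     1.7247     1.7261]
  [   1.1018     2.1978     1.4310     1.2592]
  [   0.5155     0.6614     1.5870     0.5892]
  [   0.9011     1.2120     1.2053     1.9822]
x = (I − A)⁻¹ d = adj(I−A)·d / det(I−A), with det(I−A) = 0.2596875:
  x_1 = (0.608625·155 + 0.460750·160 + 0.447875·195 + 0.448250·130) / 0.2596875 = 313.665 / 0.2596875 ≈ 1207.86
  x_2 = (0.286125·155 + 0.570750·160 + 0.371625·195 + 0.327000·130) / 0.2596875 = 250.64625 / 0.2596875 ≈ 965.18
  x_3 = (0.133875·155 + 0.171750·160 + 0.412125·195 + 0.153000·130) / 0.2596875 = 148.485 / 0.2596875 ≈ 571.78
  x_4 = (0.234000·155 + 0.314750·160 + 0.313000·195 + 0.514750·130) / 0.2596875 = 214.5825 / 0.2596875 ≈ 826.31

x_4 = 826.31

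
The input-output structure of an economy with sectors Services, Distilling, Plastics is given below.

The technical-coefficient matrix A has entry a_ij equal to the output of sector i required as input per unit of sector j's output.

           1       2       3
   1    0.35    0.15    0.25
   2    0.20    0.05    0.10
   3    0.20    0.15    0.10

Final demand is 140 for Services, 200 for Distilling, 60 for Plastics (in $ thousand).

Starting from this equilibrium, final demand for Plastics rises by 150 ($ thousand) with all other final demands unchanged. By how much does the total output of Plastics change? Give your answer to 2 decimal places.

I − A =
  [   0.65    -0.15    -0.25]
  [  -0.20     0.95    -0.10]
  [  -0.20    -0.15     0.90]
Cofactors of I−A, C_ij = (−1)^(i+j)·(minor ij) (rows/columns in the sector order above):
  C_11 = (0.95)(0.90) − (-0.10)(-0.15) = 0.8400
  C_12 = −[(-0.20)(0.90) − (-0.10)(-0.20)] = 0.2000
  C_13 = (-0.20)(-0.15) − (0.95)(-0.20) = 0.2200
  C_21 = −[(-0.15)(0.90) − (-0.25)(-0.15)] = 0.1725
  C_22 = (0.65)(0.90) − (-0.25)(-0.20) = 0.5350
  C_23 = −[(0.65)(-0.15) − (-0.15)(-0.20)] = 0.1275
  C_31 = (-0.15)(-0.10) − (-0.25)(0.95) = 0.2525
  C_32 = −[(0.65)(-0.10) − (-0.25)(-0.20)] = 0.1150
  C_33 = (0.65)(0.95) − (-0.15)(-0.20) = 0.5875
det(I−A) = Σ_j (I−A)_1j·C_1j = (0.65)(0.8400) + (-0.15)(0.2000) + (-0.25)(0.2200) = 0.4610
adj(I−A) = Cᵀ =
  [ 0.8400   0.1725   0.2525]
  [ 0.2000   0.5350   0.1150]
  [ 0.2200   0.1275   0.5875]
(I − A)⁻¹ = adj(I−A) / det(I−A) ≈
  [   1.8221     0.3742     0.5477]
  [   0.4338     1.1605     0.2495]
  [   0.4772     0.2766     1.2744]
Δx = (I − A)⁻¹ Δd with Δd having +150 in the Plastics component and 0 elsewhere.
So Δx_3 = L_33 · (+150), where L_33 = adj(I−A)_33 / det(I−A) = 0.5875 / 0.4610.
Δx_3 = 0.5875 × (+150) / 0.4610 = 88.125 / 0.4610 ≈ 191.16.

Δx_3 = 191.16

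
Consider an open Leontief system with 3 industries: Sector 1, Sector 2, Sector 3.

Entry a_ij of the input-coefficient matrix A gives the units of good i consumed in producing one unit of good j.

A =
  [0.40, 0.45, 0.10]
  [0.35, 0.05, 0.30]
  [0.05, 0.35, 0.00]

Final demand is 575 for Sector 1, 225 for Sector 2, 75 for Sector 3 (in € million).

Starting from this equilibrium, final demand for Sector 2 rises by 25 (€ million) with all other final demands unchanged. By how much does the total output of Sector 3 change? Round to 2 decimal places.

I − A =
  [   0.60    -0.45    -0.10]
  [  -0.35     0.95    -0.30]
  [  -0.05    -0.35     1.00]
Cofactors of I−A, C_ij = (−1)^(i+j)·(minor ij) (rows/columns in the sector order above):
  C_11 = (0.95)(1.00) − (-0.30)(-0.35) = 0.8450
  C_12 = −[(-0.35)(1.00) − (-0.30)(-0.05)] = 0.3650
  C_13 = (-0.35)(-0.35) − (0.95)(-0.05) = 0.1700
  C_21 = −[(-0.45)(1.00) − (-0.10)(-0.35)] = 0.4850
  C_22 = (0.60)(1.00) − (-0.10)(-0.05) = 0.5950
  C_23 = −[(0.60)(-0.35) − (-0.45)(-0.05)] = 0.2325
  C_31 = (-0.45)(-0.30) − (-0.10)(0.95) = 0.2300
  C_32 = −[(0.60)(-0.30) − (-0.10)(-0.35)] = 0.2150
  C_33 = (0.60)(0.95) − (-0.45)(-0.35) = 0.4125
det(I−A) = Σ_j (I−A)_1j·C_1j = (0.60)(0.8450) + (-0.45)(0.3650) + (-0.10)(0.1700) = 0.32575
adj(I−A) = Cᵀ =
  [ 0.8450   0.4850   0.2300]
  [ 0.3650   0.5950   0.2150]
  [ 0.1700   0.2325   0.4125]
(I − A)⁻¹ = adj(I−A) / det(I−A) ≈
  [   2.5940     1.4889     0.7061]
  [   1.1205     1.8266     0.6600]
  [   0.5219     0.7137     1.2663]
Δx = (I − A)⁻¹ Δd with Δd having +25 in the Sector 2 component and 0 elsewhere.
So Δx_3 = L_32 · (+25), where L_32 = adj(I−A)_32 / det(I−A) = 0.2325 / 0.32575.
Δx_3 = 0.2325 × (+25) / 0.32575 = 5.8125 / 0.32575 ≈ 17.84.

Δx_3 = 17.84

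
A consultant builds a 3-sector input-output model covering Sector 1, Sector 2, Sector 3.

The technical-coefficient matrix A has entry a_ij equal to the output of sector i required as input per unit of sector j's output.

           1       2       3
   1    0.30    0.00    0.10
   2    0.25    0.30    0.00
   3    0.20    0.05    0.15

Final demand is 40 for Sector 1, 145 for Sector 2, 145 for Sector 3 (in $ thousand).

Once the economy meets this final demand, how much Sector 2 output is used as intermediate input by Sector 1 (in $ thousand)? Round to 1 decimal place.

I − A =
  [   0.70     0.00    -0.10]
  [  -0.25     0.70     0.00]
  [  -0.20    -0.05     0.85]
Cofactors of I−A, C_ij = (−1)^(i+j)·(minor ij) (rows/columns in the sector order above):
  C_11 = (0.70)(0.85) − (0.00)(-0.05) = 0.5950
  C_12 = −[(-0.25)(0.85) − (0.00)(-0.20)] = 0.2125
  C_13 = (-0.25)(-0.05) − (0.70)(-0.20) = 0.1525
  C_21 = −[(0.00)(0.85) − (-0.10)(-0.05)] = 0.0050
  C_22 = (0.70)(0.85) − (-0.10)(-0.20) = 0.5750
  C_23 = −[(0.70)(-0.05) − (0.00)(-0.20)] = 0.0350
  C_31 = (0.00)(0.00) − (-0.10)(0.70) = 0.0700
  C_32 = −[(0.70)(0.00) − (-0.10)(-0.25)] = 0.0250
  C_33 = (0.70)(0.70) − (0.00)(-0.25) = 0.4900
det(I−A) = Σ_j (I−A)_1j·C_1j = (0.70)(0.5950) + (0.00)(0.2125) + (-0.10)(0.1525) = 0.40125
adj(I−A) = Cᵀ =
  [ 0.5950   0.0050   0.0700]
  [ 0.2125   0.5750   0.0250]
  [ 0.1525   0.0350   0.4900]
(I − A)⁻¹ = adj(I−A) / det(I−A) ≈
  [   1.4829     0.0125     0.1745]
  [   0.5296     1.4330     0.0623]
  [   0.3801     0.0872     1.2212]
First solve x = (I − A)⁻¹ d = adj(I−A)·d / det(I−A); in particular x_1 = (0.5950·40 + 0.0050·145 + 0.0700·145) / 0.40125 = 34.675 / 0.40125 ≈ 86.417.
Intermediate flow from 2 to 1: z_21 = a_21 · x_1 = 0.25 × 34.675 / 0.40125 = 8.66875 / 0.40125 ≈ 21.6.

z_21 = 21.6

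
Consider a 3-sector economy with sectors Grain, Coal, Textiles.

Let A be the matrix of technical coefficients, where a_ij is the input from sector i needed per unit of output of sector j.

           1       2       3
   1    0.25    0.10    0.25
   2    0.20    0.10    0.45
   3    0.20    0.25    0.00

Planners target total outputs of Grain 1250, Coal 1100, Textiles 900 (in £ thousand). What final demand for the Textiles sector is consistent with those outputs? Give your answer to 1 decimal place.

I − A =
  [   0.75    -0.10    -0.25]
  [  -0.20     0.90    -0.45]
  [  -0.20    -0.25     1.00]
d = (I − A) x:
  d_1 = (+0.75)·1250 + (-0.10)·1100 + (-0.25)·900 = 602.5
  d_2 = (-0.20)·1250 + (+0.90)·1100 + (-0.45)·900 = 335.0
  d_3 = (-0.20)·1250 + (-0.25)·1100 + (+1.00)·900 = 375.0

d_3 = 375.0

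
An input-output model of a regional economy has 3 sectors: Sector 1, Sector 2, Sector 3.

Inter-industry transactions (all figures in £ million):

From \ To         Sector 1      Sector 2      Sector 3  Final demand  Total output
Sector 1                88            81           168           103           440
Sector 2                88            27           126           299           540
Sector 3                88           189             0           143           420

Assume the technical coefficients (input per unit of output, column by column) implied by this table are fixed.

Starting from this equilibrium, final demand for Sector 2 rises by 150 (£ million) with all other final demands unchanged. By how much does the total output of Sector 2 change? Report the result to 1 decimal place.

Technical coefficients a_ij = z_ij / X_j:
  a_11 = 88/440 = 0.20, a_21 = 88/440 = 0.20, a_31 = 88/440 = 0.20
  a_12 = 81/540 = 0.15, a_22 = 27/540 = 0.05, a_32 = 189/540 = 0.35
  a_13 = 168/420 = 0.40, a_23 = 126/420 = 0.30, a_33 = 0/420 = 0.00
I − A =
  [   0.80    -0.15    -0.40]
  [  -0.20     0.95    -0.30]
  [  -0.20    -0.35     1.00]
Cofactors of I−A, C_ij = (−1)^(i+j)·(minor ij) (rows/columns in the sector order above):
  C_11 = (0.95)(1.00) − (-0.30)(-0.35) = 0.8450
  C_12 = −[(-0.20)(1.00) − (-0.30)(-0.20)] = 0.2600
  C_13 = (-0.20)(-0.35) − (0.95)(-0.20) = 0.2600
  C_21 = −[(-0.15)(1.00) − (-0.40)(-0.35)] = 0.2900
  C_22 = (0.80)(1.00) − (-0.40)(-0.20) = 0.7200
  C_23 = −[(0.80)(-0.35) − (-0.15)(-0.20)] = 0.3100
  C_31 = (-0.15)(-0.30) − (-0.40)(0.95) = 0.4250
  C_32 = −[(0.80)(-0.30) − (-0.40)(-0.20)] = 0.3200
  C_33 = (0.80)(0.95) − (-0.15)(-0.20) = 0.7300
det(I−A) = Σ_j (I−A)_1j·C_1j = (0.80)(0.8450) + (-0.15)(0.2600) + (-0.40)(0.2600) = 0.5330
adj(I−A) = Cᵀ =
  [ 0.8450   0.2900   0.4250]
  [ 0.2600   0.7200   0.3200]
  [ 0.2600   0.3100   0.7300]
(I − A)⁻¹ = adj(I−A) / det(I−A) ≈
  [   1.5854     0.5441     0.7974]
  [   0.4878     1.3508     0.6004]
  [   0.4878     0.5816     1.3696]
Δx = (I − A)⁻¹ Δd with Δd having +150 in the Sector 2 component and 0 elsewhere.
So Δx_2 = L_22 · (+150), where L_22 = adj(I−A)_22 / det(I−A) = 0.7200 / 0.5330.
Δx_2 = 0.7200 × (+150) / 0.5330 = 108.00 / 0.5330 ≈ 202.6.

Δx_2 = 202.6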